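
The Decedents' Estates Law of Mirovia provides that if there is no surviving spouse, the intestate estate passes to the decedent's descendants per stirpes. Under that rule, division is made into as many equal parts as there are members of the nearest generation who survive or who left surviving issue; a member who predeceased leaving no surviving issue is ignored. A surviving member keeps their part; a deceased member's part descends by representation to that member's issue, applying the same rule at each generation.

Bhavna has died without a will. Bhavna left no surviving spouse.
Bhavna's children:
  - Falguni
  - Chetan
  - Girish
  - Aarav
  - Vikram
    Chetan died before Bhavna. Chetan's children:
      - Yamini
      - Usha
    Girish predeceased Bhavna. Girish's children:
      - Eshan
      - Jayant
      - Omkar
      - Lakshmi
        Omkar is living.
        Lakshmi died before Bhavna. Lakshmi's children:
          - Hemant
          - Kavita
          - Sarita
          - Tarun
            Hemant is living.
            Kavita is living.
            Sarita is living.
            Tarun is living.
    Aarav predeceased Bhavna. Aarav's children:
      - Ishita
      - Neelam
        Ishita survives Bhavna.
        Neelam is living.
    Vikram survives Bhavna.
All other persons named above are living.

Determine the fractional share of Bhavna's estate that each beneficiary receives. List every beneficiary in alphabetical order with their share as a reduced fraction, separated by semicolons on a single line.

There is no surviving spouse, so the entire estate passes to Bhavna's descendants per stirpes.
The estate is divided into 5 equal shares of 1/5 among Falguni, Chetan, Girish, Aarav, Vikram.
Falguni is living and takes 1/5.
Chetan predeceased; the 1/5 allotted to Chetan's branch passes to Chetan's issue by representation.
The 1/5 is divided into 2 equal shares of 1/10 among Yamini, Usha.
Yamini is living and takes 1/10.
Usha is living and takes 1/10.
Girish predeceased; the 1/5 allotted to Girish's branch passes to Girish's issue by representation.
The 1/5 is divided into 4 equal shares of 1/20 among Eshan, Jayant, Omkar, Lakshmi.
Eshan is living and takes 1/20.
Jayant is living and takes 1/20.
Omkar is living and takes 1/20.
Lakshmi predeceased; the 1/20 allotted to Lakshmi's branch passes to Lakshmi's issue by representation.
The 1/20 is divided into 4 equal shares of 1/80 among Hemant, Kavita, Sarita, Tarun.
Hemant is living and takes 1/80.
Kavita is living and takes 1/80.
Sarita is living and takes 1/80.
Tarun is living and takes 1/80.
Aarav predeceased; the 1/5 allotted to Aarav's branch passes to Aarav's issue by representation.
The 1/5 is divided into 2 equal shares of 1/10 among Ishita, Neelam.
Ishita is living and takes 1/10.
Neelam is living and takes 1/10.
Vikram is living and takes 1/5.

Eshan 1/20; Falguni 1/5; Hemant 1/80; Ishita 1/10; Jayant 1/20; Kavita 1/80; Neelam 1/10; Omkar 1/20; Sarita 1/80; Tarun 1/80; Usha 1/10; Vikram 1/5; Yamini 1/10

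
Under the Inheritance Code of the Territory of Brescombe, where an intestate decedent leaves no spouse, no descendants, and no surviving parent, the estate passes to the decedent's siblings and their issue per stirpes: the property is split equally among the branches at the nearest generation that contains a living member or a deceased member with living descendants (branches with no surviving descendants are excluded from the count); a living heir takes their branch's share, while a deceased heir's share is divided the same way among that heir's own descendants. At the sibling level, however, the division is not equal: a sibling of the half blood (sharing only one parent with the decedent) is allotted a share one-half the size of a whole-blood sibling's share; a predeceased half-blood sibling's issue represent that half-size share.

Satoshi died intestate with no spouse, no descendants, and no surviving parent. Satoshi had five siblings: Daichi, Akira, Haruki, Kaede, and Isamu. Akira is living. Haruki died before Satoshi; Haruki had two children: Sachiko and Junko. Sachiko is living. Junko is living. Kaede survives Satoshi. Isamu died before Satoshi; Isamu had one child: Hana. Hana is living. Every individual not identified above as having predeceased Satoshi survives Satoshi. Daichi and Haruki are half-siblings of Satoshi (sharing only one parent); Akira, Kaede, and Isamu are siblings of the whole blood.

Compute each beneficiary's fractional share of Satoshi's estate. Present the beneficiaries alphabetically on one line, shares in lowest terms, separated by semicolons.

Akira 1/4; Daichi 1/8; Hana 1/4; Junko 1/16; Kaede 1/4; Sachiko 1/16

No spouse, descendants, or parent survives, so the estate passes to Satoshi's siblings per stirpes.
Half-blood siblings count for one-half the weight of whole-blood siblings at the initial division.
Dividing 1 in proportion to weights (total weight 4): Daichi (weight 1/2) → 1/8; Akira (weight 1) → 1/4; Haruki (weight 1/2) → 1/8; Kaede (weight 1) → 1/4; Isamu (weight 1) → 1/4.
Daichi is living and takes 1/8.
Akira is living and takes 1/4.
Haruki predeceased; the 1/8 allotted to Haruki's branch passes to Haruki's issue by representation.
The 1/8 is divided into 2 equal shares of 1/16 among Sachiko, Junko.
Sachiko is living and takes 1/16.
Junko is living and takes 1/16.
Kaede is living and takes 1/4.
Isamu predeceased; the 1/4 allotted to Isamu's branch passes to Isamu's issue by representation.
Hana is the sole taker at this level and receives the full 1/4.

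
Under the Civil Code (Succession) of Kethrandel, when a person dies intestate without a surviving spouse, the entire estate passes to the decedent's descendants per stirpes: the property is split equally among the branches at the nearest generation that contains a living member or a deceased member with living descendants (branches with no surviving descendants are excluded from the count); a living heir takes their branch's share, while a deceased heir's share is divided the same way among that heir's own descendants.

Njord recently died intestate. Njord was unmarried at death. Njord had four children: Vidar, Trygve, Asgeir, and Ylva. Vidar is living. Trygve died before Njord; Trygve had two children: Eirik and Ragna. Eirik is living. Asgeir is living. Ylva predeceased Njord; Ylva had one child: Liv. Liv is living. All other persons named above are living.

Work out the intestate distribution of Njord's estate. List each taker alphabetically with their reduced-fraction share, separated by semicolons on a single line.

Asgeir 1/4; Eirik 1/8; Liv 1/4; Ragna 1/8; Vidar 1/4

There is no surviving spouse, so the entire estate passes to Njord's descendants per stirpes.
The estate is divided into 4 equal shares of 1/4 among Vidar, Trygve, Asgeir, Ylva.
Vidar is living and takes 1/4.
Trygve predeceased; the 1/4 allotted to Trygve's branch passes to Trygve's issue by representation.
The 1/4 is divided into 2 equal shares of 1/8 among Eirik, Ragna.
Eirik is living and takes 1/8.
Ragna is living and takes 1/8.
Asgeir is living and takes 1/4.
Ylva predeceased; the 1/4 allotted to Ylva's branch passes to Ylva's issue by representation.
Liv is the sole taker at this level and receives the full 1/4.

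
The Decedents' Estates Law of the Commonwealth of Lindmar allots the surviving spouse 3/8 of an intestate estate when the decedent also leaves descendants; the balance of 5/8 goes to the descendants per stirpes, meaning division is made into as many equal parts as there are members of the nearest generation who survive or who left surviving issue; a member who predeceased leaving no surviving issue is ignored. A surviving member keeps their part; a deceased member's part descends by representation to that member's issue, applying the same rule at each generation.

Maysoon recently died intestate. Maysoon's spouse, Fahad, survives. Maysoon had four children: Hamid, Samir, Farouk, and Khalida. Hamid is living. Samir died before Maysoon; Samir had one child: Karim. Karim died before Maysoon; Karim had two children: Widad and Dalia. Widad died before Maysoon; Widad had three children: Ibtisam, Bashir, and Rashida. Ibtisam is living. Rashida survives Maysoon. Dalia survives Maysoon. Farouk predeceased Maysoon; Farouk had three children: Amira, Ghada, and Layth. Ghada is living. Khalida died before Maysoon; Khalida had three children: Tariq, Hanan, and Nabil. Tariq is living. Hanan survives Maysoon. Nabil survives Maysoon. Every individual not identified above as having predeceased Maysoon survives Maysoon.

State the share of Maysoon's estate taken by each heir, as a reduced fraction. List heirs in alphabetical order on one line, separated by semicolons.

Amira 5/96; Bashir 5/192; Dalia 5/64; Fahad 3/8; Ghada 5/96; Hamid 5/32; Hanan 5/96; Ibtisam 5/192; Layth 5/96; Nabil 5/96; Rashida 5/192; Tariq 5/96

Fahad, as surviving spouse, takes 3/8.
The remaining 5/8 passes to Maysoon's descendants per stirpes.
The 5/8 is divided into 4 equal shares of 5/32 among Hamid, Samir, Farouk, Khalida.
Hamid is living and takes 5/32.
Samir predeceased; the 5/32 allotted to Samir's branch passes to Samir's issue by representation.
Karim's line is the sole branch at this level, so the full 5/32 passes to Karim's issue by representation.
The 5/32 is divided into 2 equal shares of 5/64 among Widad, Dalia.
Widad predeceased; the 5/64 allotted to Widad's branch passes to Widad's issue by representation.
The 5/64 is divided into 3 equal shares of 5/192 among Ibtisam, Bashir, Rashida.
Ibtisam is living and takes 5/192.
Bashir is living and takes 5/192.
Rashida is living and takes 5/192.
Dalia is living and takes 5/64.
Farouk predeceased; the 5/32 allotted to Farouk's branch passes to Farouk's issue by representation.
The 5/32 is divided into 3 equal shares of 5/96 among Amira, Ghada, Layth.
Amira is living and takes 5/96.
Ghada is living and takes 5/96.
Layth is living and takes 5/96.
Khalida predeceased; the 5/32 allotted to Khalida's branch passes to Khalida's issue by representation.
The 5/32 is divided into 3 equal shares of 5/96 among Tariq, Hanan, Nabil.
Tariq is living and takes 5/96.
Hanan is living and takes 5/96.
Nabil is living and takes 5/96.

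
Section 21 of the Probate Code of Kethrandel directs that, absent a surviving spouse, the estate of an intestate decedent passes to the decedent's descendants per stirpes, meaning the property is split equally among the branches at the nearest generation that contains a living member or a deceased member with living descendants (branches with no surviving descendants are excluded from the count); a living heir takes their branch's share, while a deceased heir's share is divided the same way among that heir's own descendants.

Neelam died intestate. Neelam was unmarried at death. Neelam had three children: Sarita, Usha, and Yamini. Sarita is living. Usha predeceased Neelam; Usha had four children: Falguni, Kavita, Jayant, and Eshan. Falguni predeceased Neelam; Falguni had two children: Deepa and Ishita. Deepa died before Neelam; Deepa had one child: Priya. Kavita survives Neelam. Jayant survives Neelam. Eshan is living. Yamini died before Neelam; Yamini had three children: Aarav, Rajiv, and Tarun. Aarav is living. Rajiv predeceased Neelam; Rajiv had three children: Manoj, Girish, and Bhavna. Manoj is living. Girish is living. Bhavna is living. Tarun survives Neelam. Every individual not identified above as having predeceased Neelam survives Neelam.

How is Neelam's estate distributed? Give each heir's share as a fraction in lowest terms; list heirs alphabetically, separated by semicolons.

Aarav 1/9; Bhavna 1/27; Eshan 1/12; Girish 1/27; Ishita 1/24; Jayant 1/12; Kavita 1/12; Manoj 1/27; Priya 1/24; Sarita 1/3; Tarun 1/9

There is no surviving spouse, so the entire estate passes to Neelam's descendants per stirpes.
The estate is divided into 3 equal shares of 1/3 among Sarita, Usha, Yamini.
Sarita is living and takes 1/3.
Usha predeceased; the 1/3 allotted to Usha's branch passes to Usha's issue by representation.
The 1/3 is divided into 4 equal shares of 1/12 among Falguni, Kavita, Jayant, Eshan.
Falguni predeceased; the 1/12 allotted to Falguni's branch passes to Falguni's issue by representation.
The 1/12 is divided into 2 equal shares of 1/24 among Deepa, Ishita.
Deepa predeceased; the 1/24 allotted to Deepa's branch passes to Deepa's issue by representation.
Priya is the sole taker at this level and receives the full 1/24.
Ishita is living and takes 1/24.
Kavita is living and takes 1/12.
Jayant is living and takes 1/12.
Eshan is living and takes 1/12.
Yamini predeceased; the 1/3 allotted to Yamini's branch passes to Yamini's issue by representation.
The 1/3 is divided into 3 equal shares of 1/9 among Aarav, Rajiv, Tarun.
Aarav is living and takes 1/9.
Rajiv predeceased; the 1/9 allotted to Rajiv's branch passes to Rajiv's issue by representation.
The 1/9 is divided into 3 equal shares of 1/27 among Manoj, Girish, Bhavna.
Manoj is living and takes 1/27.
Girish is living and takes 1/27.
Bhavna is living and takes 1/27.
Tarun is living and takes 1/9.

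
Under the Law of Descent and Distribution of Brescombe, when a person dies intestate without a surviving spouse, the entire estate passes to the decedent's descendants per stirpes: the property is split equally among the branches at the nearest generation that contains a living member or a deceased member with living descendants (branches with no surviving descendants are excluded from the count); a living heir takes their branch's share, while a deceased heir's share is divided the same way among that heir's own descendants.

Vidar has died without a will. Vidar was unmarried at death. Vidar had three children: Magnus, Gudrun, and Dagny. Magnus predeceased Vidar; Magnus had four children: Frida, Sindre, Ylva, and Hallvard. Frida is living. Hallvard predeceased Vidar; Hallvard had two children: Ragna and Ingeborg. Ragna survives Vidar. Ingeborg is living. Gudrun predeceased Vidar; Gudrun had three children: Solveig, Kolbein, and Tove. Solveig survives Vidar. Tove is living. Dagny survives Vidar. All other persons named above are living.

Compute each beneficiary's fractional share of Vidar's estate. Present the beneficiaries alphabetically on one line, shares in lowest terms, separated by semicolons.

There is no surviving spouse, so the entire estate passes to Vidar's descendants per stirpes.
The estate is divided into 3 equal shares of 1/3 among Magnus, Gudrun, Dagny.
Magnus predeceased; the 1/3 allotted to Magnus's branch passes to Magnus's issue by representation.
The 1/3 is divided into 4 equal shares of 1/12 among Frida, Sindre, Ylva, Hallvard.
Frida is living and takes 1/12.
Sindre is living and takes 1/12.
Ylva is living and takes 1/12.
Hallvard predeceased; the 1/12 allotted to Hallvard's branch passes to Hallvard's issue by representation.
The 1/12 is divided into 2 equal shares of 1/24 among Ragna, Ingeborg.
Ragna is living and takes 1/24.
Ingeborg is living and takes 1/24.
Gudrun predeceased; the 1/3 allotted to Gudrun's branch passes to Gudrun's issue by representation.
The 1/3 is divided into 3 equal shares of 1/9 among Solveig, Kolbein, Tove.
Solveig is living and takes 1/9.
Kolbein is living and takes 1/9.
Tove is living and takes 1/9.
Dagny is living and takes 1/3.

Dagny 1/3; Frida 1/12; Ingeborg 1/24; Kolbein 1/9; Ragna 1/24; Sindre 1/12; Solveig 1/9; Tove 1/9; Ylva 1/12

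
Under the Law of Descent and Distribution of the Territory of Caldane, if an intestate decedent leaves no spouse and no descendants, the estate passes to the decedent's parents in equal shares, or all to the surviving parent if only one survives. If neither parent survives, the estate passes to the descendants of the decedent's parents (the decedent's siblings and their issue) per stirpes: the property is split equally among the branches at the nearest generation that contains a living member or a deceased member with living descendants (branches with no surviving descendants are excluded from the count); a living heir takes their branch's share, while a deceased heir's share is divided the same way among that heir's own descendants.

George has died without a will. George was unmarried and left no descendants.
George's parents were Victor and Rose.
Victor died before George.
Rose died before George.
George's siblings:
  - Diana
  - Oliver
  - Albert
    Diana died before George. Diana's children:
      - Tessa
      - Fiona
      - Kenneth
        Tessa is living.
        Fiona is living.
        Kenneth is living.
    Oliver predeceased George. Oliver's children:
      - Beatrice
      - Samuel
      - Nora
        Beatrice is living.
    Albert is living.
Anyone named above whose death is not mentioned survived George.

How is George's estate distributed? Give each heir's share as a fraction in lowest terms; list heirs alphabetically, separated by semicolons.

Albert 1/3; Beatrice 1/9; Fiona 1/9; Kenneth 1/9; Nora 1/9; Samuel 1/9; Tessa 1/9

Neither parent survives and there are no descendants, so the estate passes to George's siblings and their issue per stirpes.
The estate is divided into 3 equal shares of 1/3 among Diana, Oliver, Albert.
Diana predeceased; the 1/3 allotted to Diana's branch passes to Diana's issue by representation.
The 1/3 is divided into 3 equal shares of 1/9 among Tessa, Fiona, Kenneth.
Tessa is living and takes 1/9.
Fiona is living and takes 1/9.
Kenneth is living and takes 1/9.
Oliver predeceased; the 1/3 allotted to Oliver's branch passes to Oliver's issue by representation.
The 1/3 is divided into 3 equal shares of 1/9 among Beatrice, Samuel, Nora.
Beatrice is living and takes 1/9.
Samuel is living and takes 1/9.
Nora is living and takes 1/9.
Albert is living and takes 1/3.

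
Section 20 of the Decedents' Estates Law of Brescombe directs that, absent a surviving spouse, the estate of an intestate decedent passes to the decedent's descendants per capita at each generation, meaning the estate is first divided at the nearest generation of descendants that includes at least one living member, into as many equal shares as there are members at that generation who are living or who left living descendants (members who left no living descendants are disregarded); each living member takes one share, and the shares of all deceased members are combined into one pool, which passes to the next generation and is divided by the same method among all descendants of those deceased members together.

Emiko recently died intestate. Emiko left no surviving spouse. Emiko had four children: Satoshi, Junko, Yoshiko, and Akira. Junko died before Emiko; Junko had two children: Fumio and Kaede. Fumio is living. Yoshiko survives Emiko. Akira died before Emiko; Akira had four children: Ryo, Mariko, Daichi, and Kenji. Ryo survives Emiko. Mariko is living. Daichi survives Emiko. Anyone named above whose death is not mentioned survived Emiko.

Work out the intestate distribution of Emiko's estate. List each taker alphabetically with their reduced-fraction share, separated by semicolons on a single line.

There is no surviving spouse, so the entire estate passes to Emiko's descendants per capita at each generation.
At generation 1 (Satoshi, Junko, Yoshiko, Akira) there are 4 shares of (1)/4 = 1/4 each.
Living: Satoshi and Yoshiko — each takes 1/4.
Deceased: Junko and Akira. Their combined 1/2 is pooled and carried to generation 2.
At generation 2 (Fumio, Kaede, Ryo, Mariko, Daichi, Kenji) there are 6 shares of (1/2)/6 = 1/12 each.
Living: Fumio, Kaede, Ryo, Mariko, Daichi, and Kenji — each takes 1/12.

Daichi 1/12; Fumio 1/12; Kaede 1/12; Kenji 1/12; Mariko 1/12; Ryo 1/12; Satoshi 1/4; Yoshiko 1/4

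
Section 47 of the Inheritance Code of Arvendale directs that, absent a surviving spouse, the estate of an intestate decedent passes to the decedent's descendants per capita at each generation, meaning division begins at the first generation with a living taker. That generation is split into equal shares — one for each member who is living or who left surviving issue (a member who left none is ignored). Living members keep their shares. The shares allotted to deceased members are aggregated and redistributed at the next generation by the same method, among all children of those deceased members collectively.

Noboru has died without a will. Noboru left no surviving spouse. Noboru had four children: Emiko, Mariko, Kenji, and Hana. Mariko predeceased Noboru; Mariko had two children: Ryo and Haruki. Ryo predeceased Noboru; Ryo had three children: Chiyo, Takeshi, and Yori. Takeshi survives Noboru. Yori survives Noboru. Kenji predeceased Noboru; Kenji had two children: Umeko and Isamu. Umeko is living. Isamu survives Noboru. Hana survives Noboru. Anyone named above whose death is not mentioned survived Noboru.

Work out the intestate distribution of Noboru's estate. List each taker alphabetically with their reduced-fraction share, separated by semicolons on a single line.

There is no surviving spouse, so the entire estate passes to Noboru's descendants per capita at each generation.
At generation 1 (Emiko, Mariko, Kenji, Hana) there are 4 shares of (1)/4 = 1/4 each.
Living: Emiko and Hana — each takes 1/4.
Deceased: Mariko and Kenji. Their combined 1/2 is pooled and carried to generation 2.
At generation 2 (Ryo, Haruki, Umeko, Isamu) there are 4 shares of (1/2)/4 = 1/8 each.
Living: Haruki, Umeko, and Isamu — each takes 1/8.
Deceased: Ryo. That 1/8 share is carried to generation 3.
At generation 3 (Chiyo, Takeshi, Yori) there are 3 shares of (1/8)/3 = 1/24 each.
Living: Chiyo, Takeshi, and Yori — each takes 1/24.

Chiyo 1/24; Emiko 1/4; Hana 1/4; Haruki 1/8; Isamu 1/8; Takeshi 1/24; Umeko 1/8; Yori 1/24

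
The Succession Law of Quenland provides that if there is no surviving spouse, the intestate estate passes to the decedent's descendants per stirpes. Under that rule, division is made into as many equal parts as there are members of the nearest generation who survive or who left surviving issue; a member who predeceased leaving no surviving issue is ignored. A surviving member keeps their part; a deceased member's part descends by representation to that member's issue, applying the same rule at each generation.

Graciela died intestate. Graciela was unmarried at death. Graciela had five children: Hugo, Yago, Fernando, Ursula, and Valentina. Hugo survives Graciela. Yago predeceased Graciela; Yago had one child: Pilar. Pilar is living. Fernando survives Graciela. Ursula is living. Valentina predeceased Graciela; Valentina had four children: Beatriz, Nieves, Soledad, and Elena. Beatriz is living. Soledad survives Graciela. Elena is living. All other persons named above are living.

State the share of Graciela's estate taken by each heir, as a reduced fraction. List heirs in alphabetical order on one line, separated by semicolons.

There is no surviving spouse, so the entire estate passes to Graciela's descendants per stirpes.
The estate is divided into 5 equal shares of 1/5 among Hugo, Yago, Fernando, Ursula, Valentina.
Hugo is living and takes 1/5.
Yago predeceased; the 1/5 allotted to Yago's branch passes to Yago's issue by representation.
Pilar is the sole taker at this level and receives the full 1/5.
Fernando is living and takes 1/5.
Ursula is living and takes 1/5.
Valentina predeceased; the 1/5 allotted to Valentina's branch passes to Valentina's issue by representation.
The 1/5 is divided into 4 equal shares of 1/20 among Beatriz, Nieves, Soledad, Elena.
Beatriz is living and takes 1/20.
Nieves is living and takes 1/20.
Soledad is living and takes 1/20.
Elena is living and takes 1/20.

Beatriz 1/20; Elena 1/20; Fernando 1/5; Hugo 1/5; Nieves 1/20; Pilar 1/5; Soledad 1/20; Ursula 1/5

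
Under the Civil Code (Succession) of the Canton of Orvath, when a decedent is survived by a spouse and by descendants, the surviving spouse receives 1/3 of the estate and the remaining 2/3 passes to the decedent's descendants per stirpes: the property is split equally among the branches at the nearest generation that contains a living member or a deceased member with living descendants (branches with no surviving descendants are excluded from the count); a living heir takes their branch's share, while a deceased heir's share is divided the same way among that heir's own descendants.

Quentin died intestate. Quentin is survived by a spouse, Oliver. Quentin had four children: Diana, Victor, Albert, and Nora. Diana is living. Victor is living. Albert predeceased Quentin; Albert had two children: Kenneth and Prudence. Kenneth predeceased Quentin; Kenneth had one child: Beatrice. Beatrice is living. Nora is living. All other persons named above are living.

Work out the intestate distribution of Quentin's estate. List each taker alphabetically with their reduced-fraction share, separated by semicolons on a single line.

Beatrice 1/12; Diana 1/6; Nora 1/6; Oliver 1/3; Prudence 1/12; Victor 1/6

Oliver, as surviving spouse, takes 1/3.
The remaining 2/3 passes to Quentin's descendants per stirpes.
The 2/3 is divided into 4 equal shares of 1/6 among Diana, Victor, Albert, Nora.
Diana is living and takes 1/6.
Victor is living and takes 1/6.
Albert predeceased; the 1/6 allotted to Albert's branch passes to Albert's issue by representation.
The 1/6 is divided into 2 equal shares of 1/12 among Kenneth, Prudence.
Kenneth predeceased; the 1/12 allotted to Kenneth's branch passes to Kenneth's issue by representation.
Beatrice is the sole taker at this level and receives the full 1/12.
Prudence is living and takes 1/12.
Nora is living and takes 1/6.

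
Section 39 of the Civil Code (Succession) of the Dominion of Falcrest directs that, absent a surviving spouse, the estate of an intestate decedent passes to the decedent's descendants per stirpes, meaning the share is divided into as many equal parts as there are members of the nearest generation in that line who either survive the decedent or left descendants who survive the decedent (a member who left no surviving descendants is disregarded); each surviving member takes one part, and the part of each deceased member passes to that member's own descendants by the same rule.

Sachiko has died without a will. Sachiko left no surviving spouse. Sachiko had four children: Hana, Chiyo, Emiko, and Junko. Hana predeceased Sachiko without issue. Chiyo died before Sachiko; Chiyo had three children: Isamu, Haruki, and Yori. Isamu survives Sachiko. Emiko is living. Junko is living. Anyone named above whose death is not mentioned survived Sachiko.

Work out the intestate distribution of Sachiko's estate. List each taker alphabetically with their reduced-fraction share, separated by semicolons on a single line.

There is no surviving spouse, so the entire estate passes to Sachiko's descendants per stirpes.
Hana left no surviving issue, so that branch lapses and is disregarded.
The estate is divided into 3 equal shares of 1/3 among Chiyo, Emiko, Junko.
Chiyo predeceased; the 1/3 allotted to Chiyo's branch passes to Chiyo's issue by representation.
The 1/3 is divided into 3 equal shares of 1/9 among Isamu, Haruki, Yori.
Isamu is living and takes 1/9.
Haruki is living and takes 1/9.
Yori is living and takes 1/9.
Emiko is living and takes 1/3.
Junko is living and takes 1/3.

Emiko 1/3; Haruki 1/9; Isamu 1/9; Junko 1/3; Yori 1/9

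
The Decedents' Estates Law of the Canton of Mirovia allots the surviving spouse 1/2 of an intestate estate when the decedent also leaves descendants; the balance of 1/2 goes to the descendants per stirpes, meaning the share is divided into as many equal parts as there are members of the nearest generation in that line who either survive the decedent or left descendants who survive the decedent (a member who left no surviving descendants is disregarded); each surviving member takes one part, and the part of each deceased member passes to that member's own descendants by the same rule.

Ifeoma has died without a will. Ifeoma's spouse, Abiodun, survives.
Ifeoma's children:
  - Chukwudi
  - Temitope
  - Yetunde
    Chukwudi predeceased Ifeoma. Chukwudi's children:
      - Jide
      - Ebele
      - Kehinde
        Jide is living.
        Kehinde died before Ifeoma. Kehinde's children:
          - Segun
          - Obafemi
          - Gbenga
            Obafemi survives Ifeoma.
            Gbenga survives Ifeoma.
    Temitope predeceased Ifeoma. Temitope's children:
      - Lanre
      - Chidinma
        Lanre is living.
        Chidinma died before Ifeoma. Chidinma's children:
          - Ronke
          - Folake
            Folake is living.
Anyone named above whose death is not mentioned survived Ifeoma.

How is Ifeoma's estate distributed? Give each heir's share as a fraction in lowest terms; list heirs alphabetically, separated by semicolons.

Abiodun, as surviving spouse, takes 1/2.
The remaining 1/2 passes to Ifeoma's descendants per stirpes.
The 1/2 is divided into 3 equal shares of 1/6 among Chukwudi, Temitope, Yetunde.
Chukwudi predeceased; the 1/6 allotted to Chukwudi's branch passes to Chukwudi's issue by representation.
The 1/6 is divided into 3 equal shares of 1/18 among Jide, Ebele, Kehinde.
Jide is living and takes 1/18.
Ebele is living and takes 1/18.
Kehinde predeceased; the 1/18 allotted to Kehinde's branch passes to Kehinde's issue by representation.
The 1/18 is divided into 3 equal shares of 1/54 among Segun, Obafemi, Gbenga.
Segun is living and takes 1/54.
Obafemi is living and takes 1/54.
Gbenga is living and takes 1/54.
Temitope predeceased; the 1/6 allotted to Temitope's branch passes to Temitope's issue by representation.
The 1/6 is divided into 2 equal shares of 1/12 among Lanre, Chidinma.
Lanre is living and takes 1/12.
Chidinma predeceased; the 1/12 allotted to Chidinma's branch passes to Chidinma's issue by representation.
The 1/12 is divided into 2 equal shares of 1/24 among Ronke, Folake.
Ronke is living and takes 1/24.
Folake is living and takes 1/24.
Yetunde is living and takes 1/6.

Abiodun 1/2; Ebele 1/18; Folake 1/24; Gbenga 1/54; Jide 1/18; Lanre 1/12; Obafemi 1/54; Ronke 1/24; Segun 1/54; Yetunde 1/6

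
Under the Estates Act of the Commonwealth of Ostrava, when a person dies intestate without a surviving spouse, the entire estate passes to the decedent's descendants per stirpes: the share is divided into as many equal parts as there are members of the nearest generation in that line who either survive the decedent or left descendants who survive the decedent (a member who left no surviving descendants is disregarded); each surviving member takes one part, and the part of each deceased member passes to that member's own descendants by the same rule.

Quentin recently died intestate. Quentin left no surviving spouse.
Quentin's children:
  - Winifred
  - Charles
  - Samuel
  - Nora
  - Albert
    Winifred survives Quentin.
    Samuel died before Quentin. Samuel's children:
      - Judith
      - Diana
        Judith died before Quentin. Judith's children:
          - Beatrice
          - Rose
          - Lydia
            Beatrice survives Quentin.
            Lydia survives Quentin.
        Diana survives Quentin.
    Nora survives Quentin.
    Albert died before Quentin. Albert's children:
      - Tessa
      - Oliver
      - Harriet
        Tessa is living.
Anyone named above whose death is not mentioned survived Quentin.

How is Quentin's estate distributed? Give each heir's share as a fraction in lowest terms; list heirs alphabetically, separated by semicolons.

Beatrice 1/30; Charles 1/5; Diana 1/10; Harriet 1/15; Lydia 1/30; Nora 1/5; Oliver 1/15; Rose 1/30; Tessa 1/15; Winifred 1/5

There is no surviving spouse, so the entire estate passes to Quentin's descendants per stirpes.
The estate is divided into 5 equal shares of 1/5 among Winifred, Charles, Samuel, Nora, Albert.
Winifred is living and takes 1/5.
Charles is living and takes 1/5.
Samuel predeceased; the 1/5 allotted to Samuel's branch passes to Samuel's issue by representation.
The 1/5 is divided into 2 equal shares of 1/10 among Judith, Diana.
Judith predeceased; the 1/10 allotted to Judith's branch passes to Judith's issue by representation.
The 1/10 is divided into 3 equal shares of 1/30 among Beatrice, Rose, Lydia.
Beatrice is living and takes 1/30.
Rose is living and takes 1/30.
Lydia is living and takes 1/30.
Diana is living and takes 1/10.
Nora is living and takes 1/5.
Albert predeceased; the 1/5 allotted to Albert's branch passes to Albert's issue by representation.
The 1/5 is divided into 3 equal shares of 1/15 among Tessa, Oliver, Harriet.
Tessa is living and takes 1/15.
Oliver is living and takes 1/15.
Harriet is living and takes 1/15.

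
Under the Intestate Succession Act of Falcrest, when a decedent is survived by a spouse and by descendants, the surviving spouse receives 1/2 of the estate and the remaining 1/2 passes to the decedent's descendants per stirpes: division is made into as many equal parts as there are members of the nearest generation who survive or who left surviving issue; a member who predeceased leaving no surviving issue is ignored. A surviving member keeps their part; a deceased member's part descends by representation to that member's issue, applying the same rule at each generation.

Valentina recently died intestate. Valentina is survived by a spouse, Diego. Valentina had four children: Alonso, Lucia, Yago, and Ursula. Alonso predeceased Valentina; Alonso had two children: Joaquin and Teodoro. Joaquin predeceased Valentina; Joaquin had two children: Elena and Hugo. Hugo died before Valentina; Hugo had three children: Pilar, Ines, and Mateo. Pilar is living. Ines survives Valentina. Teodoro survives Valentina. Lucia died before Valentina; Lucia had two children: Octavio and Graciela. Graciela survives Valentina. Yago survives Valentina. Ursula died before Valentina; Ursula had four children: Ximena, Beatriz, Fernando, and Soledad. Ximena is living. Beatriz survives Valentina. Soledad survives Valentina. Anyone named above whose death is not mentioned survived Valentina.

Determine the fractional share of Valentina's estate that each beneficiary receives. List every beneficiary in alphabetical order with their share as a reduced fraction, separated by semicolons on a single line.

Diego, as surviving spouse, takes 1/2.
The remaining 1/2 passes to Valentina's descendants per stirpes.
The 1/2 is divided into 4 equal shares of 1/8 among Alonso, Lucia, Yago, Ursula.
Alonso predeceased; the 1/8 allotted to Alonso's branch passes to Alonso's issue by representation.
The 1/8 is divided into 2 equal shares of 1/16 among Joaquin, Teodoro.
Joaquin predeceased; the 1/16 allotted to Joaquin's branch passes to Joaquin's issue by representation.
The 1/16 is divided into 2 equal shares of 1/32 among Elena, Hugo.
Elena is living and takes 1/32.
Hugo predeceased; the 1/32 allotted to Hugo's branch passes to Hugo's issue by representation.
The 1/32 is divided into 3 equal shares of 1/96 among Pilar, Ines, Mateo.
Pilar is living and takes 1/96.
Ines is living and takes 1/96.
Mateo is living and takes 1/96.
Teodoro is living and takes 1/16.
Lucia predeceased; the 1/8 allotted to Lucia's branch passes to Lucia's issue by representation.
The 1/8 is divided into 2 equal shares of 1/16 among Octavio, Graciela.
Octavio is living and takes 1/16.
Graciela is living and takes 1/16.
Yago is living and takes 1/8.
Ursula predeceased; the 1/8 allotted to Ursula's branch passes to Ursula's issue by representation.
The 1/8 is divided into 4 equal shares of 1/32 among Ximena, Beatriz, Fernando, Soledad.
Ximena is living and takes 1/32.
Beatriz is living and takes 1/32.
Fernando is living and takes 1/32.
Soledad is living and takes 1/32.

Beatriz 1/32; Diego 1/2; Elena 1/32; Fernando 1/32; Graciela 1/16; Ines 1/96; Mateo 1/96; Octavio 1/16; Pilar 1/96; Soledad 1/32; Teodoro 1/16; Ximena 1/32; Yago 1/8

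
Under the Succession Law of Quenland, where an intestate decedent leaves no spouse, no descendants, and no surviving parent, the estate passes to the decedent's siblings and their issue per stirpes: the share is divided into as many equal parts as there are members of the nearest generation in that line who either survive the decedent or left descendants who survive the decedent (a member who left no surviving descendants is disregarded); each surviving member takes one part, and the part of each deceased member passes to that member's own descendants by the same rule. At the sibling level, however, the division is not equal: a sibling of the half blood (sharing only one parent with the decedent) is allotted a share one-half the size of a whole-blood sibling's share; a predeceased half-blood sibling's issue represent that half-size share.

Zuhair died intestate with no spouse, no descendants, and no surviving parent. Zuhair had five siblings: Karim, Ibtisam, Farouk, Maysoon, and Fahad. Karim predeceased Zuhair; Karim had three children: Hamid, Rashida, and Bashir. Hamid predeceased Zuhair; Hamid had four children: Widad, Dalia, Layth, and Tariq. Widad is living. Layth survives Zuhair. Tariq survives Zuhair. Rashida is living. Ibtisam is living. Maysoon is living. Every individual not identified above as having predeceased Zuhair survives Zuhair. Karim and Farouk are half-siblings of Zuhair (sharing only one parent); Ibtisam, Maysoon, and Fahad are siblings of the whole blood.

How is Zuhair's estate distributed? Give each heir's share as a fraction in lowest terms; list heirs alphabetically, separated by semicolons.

No spouse, descendants, or parent survives, so the estate passes to Zuhair's siblings per stirpes.
Half-blood siblings count for one-half the weight of whole-blood siblings at the initial division.
Dividing 1 in proportion to weights (total weight 4): Karim (weight 1/2) → 1/8; Ibtisam (weight 1) → 1/4; Farouk (weight 1/2) → 1/8; Maysoon (weight 1) → 1/4; Fahad (weight 1) → 1/4.
Karim predeceased; the 1/8 allotted to Karim's branch passes to Karim's issue by representation.
The 1/8 is divided into 3 equal shares of 1/24 among Hamid, Rashida, Bashir.
Hamid predeceased; the 1/24 allotted to Hamid's branch passes to Hamid's issue by representation.
The 1/24 is divided into 4 equal shares of 1/96 among Widad, Dalia, Layth, Tariq.
Widad is living and takes 1/96.
Dalia is living and takes 1/96.
Layth is living and takes 1/96.
Tariq is living and takes 1/96.
Rashida is living and takes 1/24.
Bashir is living and takes 1/24.
Ibtisam is living and takes 1/4.
Farouk is living and takes 1/8.
Maysoon is living and takes 1/4.
Fahad is living and takes 1/4.

Bashir 1/24; Dalia 1/96; Fahad 1/4; Farouk 1/8; Ibtisam 1/4; Layth 1/96; Maysoon 1/4; Rashida 1/24; Tariq 1/96; Widad 1/96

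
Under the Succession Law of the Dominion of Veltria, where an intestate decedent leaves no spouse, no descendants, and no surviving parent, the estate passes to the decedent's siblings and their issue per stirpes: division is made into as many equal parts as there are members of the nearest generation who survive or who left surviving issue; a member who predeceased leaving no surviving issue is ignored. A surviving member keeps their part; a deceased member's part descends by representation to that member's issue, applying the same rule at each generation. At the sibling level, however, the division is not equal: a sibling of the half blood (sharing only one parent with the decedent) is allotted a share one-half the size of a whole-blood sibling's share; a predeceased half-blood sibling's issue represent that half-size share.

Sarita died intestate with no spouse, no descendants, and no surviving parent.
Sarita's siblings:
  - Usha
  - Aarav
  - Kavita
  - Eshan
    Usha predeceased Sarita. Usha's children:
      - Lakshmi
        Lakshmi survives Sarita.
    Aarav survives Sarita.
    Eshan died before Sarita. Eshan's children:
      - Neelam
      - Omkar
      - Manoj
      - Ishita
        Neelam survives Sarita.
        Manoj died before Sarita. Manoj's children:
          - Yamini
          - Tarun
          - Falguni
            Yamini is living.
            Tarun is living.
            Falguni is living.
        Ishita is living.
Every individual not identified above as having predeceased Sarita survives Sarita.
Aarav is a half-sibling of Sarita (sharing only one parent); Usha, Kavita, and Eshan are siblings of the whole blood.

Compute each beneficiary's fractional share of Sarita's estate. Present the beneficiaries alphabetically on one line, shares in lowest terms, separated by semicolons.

Aarav 1/7; Falguni 1/42; Ishita 1/14; Kavita 2/7; Lakshmi 2/7; Neelam 1/14; Omkar 1/14; Tarun 1/42; Yamini 1/42

No spouse, descendants, or parent survives, so the estate passes to Sarita's siblings per stirpes.
Half-blood siblings count for one-half the weight of whole-blood siblings at the initial division.
Dividing 1 in proportion to weights (total weight 7/2): Usha (weight 1) → 2/7; Aarav (weight 1/2) → 1/7; Kavita (weight 1) → 2/7; Eshan (weight 1) → 2/7.
Usha predeceased; the 2/7 allotted to Usha's branch passes to Usha's issue by representation.
Lakshmi is the sole taker at this level and receives the full 2/7.
Aarav is living and takes 1/7.
Kavita is living and takes 2/7.
Eshan predeceased; the 2/7 allotted to Eshan's branch passes to Eshan's issue by representation.
The 2/7 is divided into 4 equal shares of 1/14 among Neelam, Omkar, Manoj, Ishita.
Neelam is living and takes 1/14.
Omkar is living and takes 1/14.
Manoj predeceased; the 1/14 allotted to Manoj's branch passes to Manoj's issue by representation.
The 1/14 is divided into 3 equal shares of 1/42 among Yamini, Tarun, Falguni.
Yamini is living and takes 1/42.
Tarun is living and takes 1/42.
Falguni is living and takes 1/42.
Ishita is living and takes 1/14.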